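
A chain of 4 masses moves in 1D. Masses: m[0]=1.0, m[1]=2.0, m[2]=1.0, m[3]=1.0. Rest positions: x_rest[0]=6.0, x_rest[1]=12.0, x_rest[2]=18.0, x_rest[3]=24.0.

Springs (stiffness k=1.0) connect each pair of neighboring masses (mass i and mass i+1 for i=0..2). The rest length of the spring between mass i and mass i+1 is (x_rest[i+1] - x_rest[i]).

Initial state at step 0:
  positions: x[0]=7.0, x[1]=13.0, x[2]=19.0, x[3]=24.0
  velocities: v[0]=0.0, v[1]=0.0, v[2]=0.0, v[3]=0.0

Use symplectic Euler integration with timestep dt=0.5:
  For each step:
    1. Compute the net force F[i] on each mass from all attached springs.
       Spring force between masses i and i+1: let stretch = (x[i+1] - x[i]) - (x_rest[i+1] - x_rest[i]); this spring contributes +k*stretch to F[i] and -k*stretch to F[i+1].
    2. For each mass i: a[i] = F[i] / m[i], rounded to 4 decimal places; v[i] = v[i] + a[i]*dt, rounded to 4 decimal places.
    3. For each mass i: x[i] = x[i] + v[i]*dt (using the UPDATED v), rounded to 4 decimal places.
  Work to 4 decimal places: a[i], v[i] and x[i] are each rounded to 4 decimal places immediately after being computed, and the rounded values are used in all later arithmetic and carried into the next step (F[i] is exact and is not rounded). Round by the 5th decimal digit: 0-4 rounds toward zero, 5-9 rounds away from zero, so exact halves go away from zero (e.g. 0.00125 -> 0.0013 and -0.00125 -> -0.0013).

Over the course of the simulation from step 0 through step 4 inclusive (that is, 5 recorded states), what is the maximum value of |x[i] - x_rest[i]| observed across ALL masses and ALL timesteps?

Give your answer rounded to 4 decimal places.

Step 0: x=[7.0000 13.0000 19.0000 24.0000] v=[0.0000 0.0000 0.0000 0.0000]
Step 1: x=[7.0000 13.0000 18.7500 24.2500] v=[0.0000 0.0000 -0.5000 0.5000]
Step 2: x=[7.0000 12.9688 18.4375 24.6250] v=[0.0000 -0.0625 -0.6250 0.7500]
Step 3: x=[6.9922 12.8750 18.3047 24.9532] v=[-0.0156 -0.1876 -0.2656 0.6563]
Step 4: x=[6.9551 12.7246 18.4766 25.1193] v=[-0.0742 -0.3009 0.3438 0.3321]
Max displacement = 1.1193

Answer: 1.1193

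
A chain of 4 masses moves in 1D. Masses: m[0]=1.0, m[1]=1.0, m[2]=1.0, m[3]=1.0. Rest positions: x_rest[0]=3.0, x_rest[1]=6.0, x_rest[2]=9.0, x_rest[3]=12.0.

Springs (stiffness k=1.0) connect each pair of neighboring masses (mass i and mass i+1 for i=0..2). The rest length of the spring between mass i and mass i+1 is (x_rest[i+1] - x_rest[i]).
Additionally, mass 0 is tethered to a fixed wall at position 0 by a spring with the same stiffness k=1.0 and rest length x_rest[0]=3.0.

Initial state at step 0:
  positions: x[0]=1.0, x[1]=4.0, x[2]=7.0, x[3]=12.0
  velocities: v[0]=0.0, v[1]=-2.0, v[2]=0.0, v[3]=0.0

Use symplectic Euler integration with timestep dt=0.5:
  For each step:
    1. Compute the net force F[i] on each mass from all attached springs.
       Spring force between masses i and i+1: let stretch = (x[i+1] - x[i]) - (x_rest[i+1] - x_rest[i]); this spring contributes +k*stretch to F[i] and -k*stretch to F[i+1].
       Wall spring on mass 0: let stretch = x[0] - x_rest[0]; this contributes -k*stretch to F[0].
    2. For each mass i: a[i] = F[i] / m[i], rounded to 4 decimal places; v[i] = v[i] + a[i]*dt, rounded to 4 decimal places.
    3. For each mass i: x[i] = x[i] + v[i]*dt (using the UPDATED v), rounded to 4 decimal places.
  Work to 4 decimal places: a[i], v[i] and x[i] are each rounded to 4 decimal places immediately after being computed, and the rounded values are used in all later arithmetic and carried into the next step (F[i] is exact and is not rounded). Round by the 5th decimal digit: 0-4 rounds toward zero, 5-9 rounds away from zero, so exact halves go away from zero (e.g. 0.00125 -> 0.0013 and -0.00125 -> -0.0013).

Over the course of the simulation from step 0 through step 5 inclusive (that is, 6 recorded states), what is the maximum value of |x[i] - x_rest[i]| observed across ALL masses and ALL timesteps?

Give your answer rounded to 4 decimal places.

Answer: 3.2500

Derivation:
Step 0: x=[1.0000 4.0000 7.0000 12.0000] v=[0.0000 -2.0000 0.0000 0.0000]
Step 1: x=[1.5000 3.0000 7.5000 11.5000] v=[1.0000 -2.0000 1.0000 -1.0000]
Step 2: x=[2.0000 2.7500 7.8750 10.7500] v=[1.0000 -0.5000 0.7500 -1.5000]
Step 3: x=[2.1875 3.5938 7.6875 10.0313] v=[0.3750 1.6875 -0.3750 -1.4375]
Step 4: x=[2.1797 5.1094 7.0625 9.4766] v=[-0.0156 3.0312 -1.2500 -1.1094]
Step 5: x=[2.3594 6.3809 6.5528 9.0684] v=[0.3594 2.5429 -1.0195 -0.8165]
Max displacement = 3.2500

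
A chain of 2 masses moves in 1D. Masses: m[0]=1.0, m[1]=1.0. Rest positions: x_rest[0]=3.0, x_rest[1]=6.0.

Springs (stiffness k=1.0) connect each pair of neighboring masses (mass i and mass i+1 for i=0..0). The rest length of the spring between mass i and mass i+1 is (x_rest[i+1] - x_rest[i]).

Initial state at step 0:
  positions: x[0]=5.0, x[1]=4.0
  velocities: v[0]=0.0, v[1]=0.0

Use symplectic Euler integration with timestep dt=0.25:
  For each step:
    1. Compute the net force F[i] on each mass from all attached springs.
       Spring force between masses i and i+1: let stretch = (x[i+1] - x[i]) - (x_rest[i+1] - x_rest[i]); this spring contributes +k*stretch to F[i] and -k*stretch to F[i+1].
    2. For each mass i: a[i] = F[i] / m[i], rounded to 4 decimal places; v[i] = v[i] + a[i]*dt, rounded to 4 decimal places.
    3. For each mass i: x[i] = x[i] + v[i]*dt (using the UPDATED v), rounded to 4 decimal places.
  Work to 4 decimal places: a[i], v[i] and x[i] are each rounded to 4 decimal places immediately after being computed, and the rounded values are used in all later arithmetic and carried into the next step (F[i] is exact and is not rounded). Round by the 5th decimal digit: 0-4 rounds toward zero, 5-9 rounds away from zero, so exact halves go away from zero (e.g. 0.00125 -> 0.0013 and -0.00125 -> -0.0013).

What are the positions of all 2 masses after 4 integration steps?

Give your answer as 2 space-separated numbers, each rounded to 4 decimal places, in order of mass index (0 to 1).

Answer: 2.9420 6.0582

Derivation:
Step 0: x=[5.0000 4.0000] v=[0.0000 0.0000]
Step 1: x=[4.7500 4.2500] v=[-1.0000 1.0000]
Step 2: x=[4.2813 4.7188] v=[-1.8750 1.8750]
Step 3: x=[3.6524 5.3477] v=[-2.5156 2.5156]
Step 4: x=[2.9420 6.0582] v=[-2.8418 2.8418]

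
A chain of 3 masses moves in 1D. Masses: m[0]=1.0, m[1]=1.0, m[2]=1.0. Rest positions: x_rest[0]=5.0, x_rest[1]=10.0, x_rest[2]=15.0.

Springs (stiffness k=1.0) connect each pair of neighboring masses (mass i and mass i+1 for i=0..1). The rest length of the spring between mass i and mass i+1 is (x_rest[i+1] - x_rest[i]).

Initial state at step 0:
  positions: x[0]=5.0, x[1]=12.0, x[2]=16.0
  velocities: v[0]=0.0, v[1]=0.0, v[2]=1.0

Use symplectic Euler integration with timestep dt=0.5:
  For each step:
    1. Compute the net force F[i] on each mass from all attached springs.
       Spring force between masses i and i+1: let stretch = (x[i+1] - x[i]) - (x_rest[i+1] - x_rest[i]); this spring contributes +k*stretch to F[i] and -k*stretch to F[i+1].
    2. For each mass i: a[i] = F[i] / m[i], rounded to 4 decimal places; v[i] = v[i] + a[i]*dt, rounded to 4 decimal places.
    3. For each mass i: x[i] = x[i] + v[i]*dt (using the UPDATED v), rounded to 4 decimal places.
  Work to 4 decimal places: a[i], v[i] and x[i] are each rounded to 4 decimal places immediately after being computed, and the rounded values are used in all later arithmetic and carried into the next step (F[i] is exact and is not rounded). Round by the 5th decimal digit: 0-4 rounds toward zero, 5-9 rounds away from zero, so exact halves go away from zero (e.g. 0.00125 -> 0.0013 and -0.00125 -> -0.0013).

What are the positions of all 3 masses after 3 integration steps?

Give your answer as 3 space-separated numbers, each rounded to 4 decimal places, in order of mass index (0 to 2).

Answer: 6.6875 10.2969 17.5157

Derivation:
Step 0: x=[5.0000 12.0000 16.0000] v=[0.0000 0.0000 1.0000]
Step 1: x=[5.5000 11.2500 16.7500] v=[1.0000 -1.5000 1.5000]
Step 2: x=[6.1875 10.4375 17.3750] v=[1.3750 -1.6250 1.2500]
Step 3: x=[6.6875 10.2969 17.5157] v=[1.0000 -0.2813 0.2813]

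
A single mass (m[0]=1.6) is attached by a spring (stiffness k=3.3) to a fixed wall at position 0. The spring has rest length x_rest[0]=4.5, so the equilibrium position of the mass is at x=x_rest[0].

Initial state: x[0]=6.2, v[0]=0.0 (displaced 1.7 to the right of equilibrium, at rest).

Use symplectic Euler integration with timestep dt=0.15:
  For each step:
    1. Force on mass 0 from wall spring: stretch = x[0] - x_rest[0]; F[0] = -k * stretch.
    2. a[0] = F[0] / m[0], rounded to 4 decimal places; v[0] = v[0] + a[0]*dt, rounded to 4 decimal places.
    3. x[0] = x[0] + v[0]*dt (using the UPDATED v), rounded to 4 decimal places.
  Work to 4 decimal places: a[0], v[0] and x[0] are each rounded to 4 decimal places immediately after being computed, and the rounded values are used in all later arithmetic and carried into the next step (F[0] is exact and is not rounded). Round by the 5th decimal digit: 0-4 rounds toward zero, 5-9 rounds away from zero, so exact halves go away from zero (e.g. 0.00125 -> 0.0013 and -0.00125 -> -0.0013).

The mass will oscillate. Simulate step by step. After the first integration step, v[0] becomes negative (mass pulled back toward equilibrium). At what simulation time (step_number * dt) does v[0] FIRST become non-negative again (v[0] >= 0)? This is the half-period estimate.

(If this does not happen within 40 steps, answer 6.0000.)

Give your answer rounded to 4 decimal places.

Answer: 2.2500

Derivation:
Step 0: x=[6.2000] v=[0.0000]
Step 1: x=[6.1211] v=[-0.5259]
Step 2: x=[5.9670] v=[-1.0274]
Step 3: x=[5.7448] v=[-1.4813]
Step 4: x=[5.4648] v=[-1.8664]
Step 5: x=[5.1401] v=[-2.1649]
Step 6: x=[4.7857] v=[-2.3629]
Step 7: x=[4.4180] v=[-2.4513]
Step 8: x=[4.0541] v=[-2.4259]
Step 9: x=[3.7109] v=[-2.2879]
Step 10: x=[3.4043] v=[-2.0438]
Step 11: x=[3.1486] v=[-1.7048]
Step 12: x=[2.9556] v=[-1.2867]
Step 13: x=[2.8343] v=[-0.8089]
Step 14: x=[2.7903] v=[-0.2936]
Step 15: x=[2.8256] v=[0.2353]
First v>=0 after going negative at step 15, time=2.2500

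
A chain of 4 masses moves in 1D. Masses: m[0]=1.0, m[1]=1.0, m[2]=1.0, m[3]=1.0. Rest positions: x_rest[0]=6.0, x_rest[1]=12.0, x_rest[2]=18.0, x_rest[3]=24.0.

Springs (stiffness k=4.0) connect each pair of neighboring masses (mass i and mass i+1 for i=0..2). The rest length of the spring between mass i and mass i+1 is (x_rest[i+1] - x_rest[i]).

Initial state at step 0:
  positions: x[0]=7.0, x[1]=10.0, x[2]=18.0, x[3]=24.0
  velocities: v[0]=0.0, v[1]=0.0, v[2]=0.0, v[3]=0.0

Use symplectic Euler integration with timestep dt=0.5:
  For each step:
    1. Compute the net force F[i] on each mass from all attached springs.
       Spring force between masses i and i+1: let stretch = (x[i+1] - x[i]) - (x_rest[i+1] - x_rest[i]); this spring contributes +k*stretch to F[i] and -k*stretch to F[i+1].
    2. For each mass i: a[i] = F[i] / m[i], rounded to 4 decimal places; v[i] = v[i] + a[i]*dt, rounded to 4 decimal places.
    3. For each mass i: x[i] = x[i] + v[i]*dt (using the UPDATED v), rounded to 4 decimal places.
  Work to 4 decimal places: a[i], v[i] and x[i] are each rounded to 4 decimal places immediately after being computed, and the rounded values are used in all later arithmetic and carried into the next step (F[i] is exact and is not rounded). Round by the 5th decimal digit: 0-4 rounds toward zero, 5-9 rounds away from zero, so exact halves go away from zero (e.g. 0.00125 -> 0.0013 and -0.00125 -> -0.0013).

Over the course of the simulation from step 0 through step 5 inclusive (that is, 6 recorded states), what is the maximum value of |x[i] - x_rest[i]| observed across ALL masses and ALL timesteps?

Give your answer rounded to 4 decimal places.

Answer: 3.0000

Derivation:
Step 0: x=[7.0000 10.0000 18.0000 24.0000] v=[0.0000 0.0000 0.0000 0.0000]
Step 1: x=[4.0000 15.0000 16.0000 24.0000] v=[-6.0000 10.0000 -4.0000 0.0000]
Step 2: x=[6.0000 10.0000 21.0000 22.0000] v=[4.0000 -10.0000 10.0000 -4.0000]
Step 3: x=[6.0000 12.0000 16.0000 25.0000] v=[0.0000 4.0000 -10.0000 6.0000]
Step 4: x=[6.0000 12.0000 16.0000 25.0000] v=[0.0000 0.0000 0.0000 0.0000]
Step 5: x=[6.0000 10.0000 21.0000 22.0000] v=[0.0000 -4.0000 10.0000 -6.0000]
Max displacement = 3.0000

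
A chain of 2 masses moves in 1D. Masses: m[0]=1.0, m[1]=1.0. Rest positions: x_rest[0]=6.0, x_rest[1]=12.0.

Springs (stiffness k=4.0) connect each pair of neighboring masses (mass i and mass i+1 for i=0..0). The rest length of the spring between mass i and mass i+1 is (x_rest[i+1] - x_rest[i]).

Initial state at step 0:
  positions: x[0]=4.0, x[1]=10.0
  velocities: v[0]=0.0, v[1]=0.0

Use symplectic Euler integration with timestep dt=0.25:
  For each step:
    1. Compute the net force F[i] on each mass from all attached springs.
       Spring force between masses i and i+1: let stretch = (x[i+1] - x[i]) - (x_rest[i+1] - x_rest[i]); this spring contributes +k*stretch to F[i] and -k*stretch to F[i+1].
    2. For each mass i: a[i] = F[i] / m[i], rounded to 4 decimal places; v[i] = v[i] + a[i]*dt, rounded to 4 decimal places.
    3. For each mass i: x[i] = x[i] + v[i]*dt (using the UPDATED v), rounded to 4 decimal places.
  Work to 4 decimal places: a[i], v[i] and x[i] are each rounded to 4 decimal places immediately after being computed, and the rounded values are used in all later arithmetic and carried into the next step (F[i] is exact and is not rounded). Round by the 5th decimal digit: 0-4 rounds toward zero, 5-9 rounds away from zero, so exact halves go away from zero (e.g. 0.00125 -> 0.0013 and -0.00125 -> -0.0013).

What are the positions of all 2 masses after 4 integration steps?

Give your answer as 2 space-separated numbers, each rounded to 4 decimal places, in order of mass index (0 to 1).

Step 0: x=[4.0000 10.0000] v=[0.0000 0.0000]
Step 1: x=[4.0000 10.0000] v=[0.0000 0.0000]
Step 2: x=[4.0000 10.0000] v=[0.0000 0.0000]
Step 3: x=[4.0000 10.0000] v=[0.0000 0.0000]
Step 4: x=[4.0000 10.0000] v=[0.0000 0.0000]

Answer: 4.0000 10.0000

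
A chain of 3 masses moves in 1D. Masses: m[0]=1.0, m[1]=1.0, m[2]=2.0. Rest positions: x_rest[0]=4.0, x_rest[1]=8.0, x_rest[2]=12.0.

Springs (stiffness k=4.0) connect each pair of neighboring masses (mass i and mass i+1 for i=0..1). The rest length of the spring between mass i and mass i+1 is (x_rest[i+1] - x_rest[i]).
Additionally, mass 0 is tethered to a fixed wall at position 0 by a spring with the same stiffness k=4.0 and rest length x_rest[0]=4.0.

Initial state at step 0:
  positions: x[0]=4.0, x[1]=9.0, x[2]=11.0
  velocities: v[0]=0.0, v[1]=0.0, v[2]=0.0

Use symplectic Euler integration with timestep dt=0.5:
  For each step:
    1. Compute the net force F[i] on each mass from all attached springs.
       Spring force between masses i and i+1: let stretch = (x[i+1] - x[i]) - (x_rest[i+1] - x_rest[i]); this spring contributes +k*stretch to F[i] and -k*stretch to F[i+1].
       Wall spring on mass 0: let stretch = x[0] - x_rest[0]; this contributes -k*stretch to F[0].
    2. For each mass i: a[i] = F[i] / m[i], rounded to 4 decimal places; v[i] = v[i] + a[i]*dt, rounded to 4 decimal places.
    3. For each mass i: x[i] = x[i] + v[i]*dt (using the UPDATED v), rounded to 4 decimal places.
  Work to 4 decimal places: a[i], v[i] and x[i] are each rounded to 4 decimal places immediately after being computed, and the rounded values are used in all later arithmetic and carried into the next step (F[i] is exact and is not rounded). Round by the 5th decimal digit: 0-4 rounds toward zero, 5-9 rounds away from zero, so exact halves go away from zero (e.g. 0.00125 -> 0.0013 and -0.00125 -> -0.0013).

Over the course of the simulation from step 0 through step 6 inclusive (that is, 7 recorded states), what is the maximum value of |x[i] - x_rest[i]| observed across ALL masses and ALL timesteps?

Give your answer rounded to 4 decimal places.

Answer: 2.0000

Derivation:
Step 0: x=[4.0000 9.0000 11.0000] v=[0.0000 0.0000 0.0000]
Step 1: x=[5.0000 6.0000 12.0000] v=[2.0000 -6.0000 2.0000]
Step 2: x=[2.0000 8.0000 12.0000] v=[-6.0000 4.0000 0.0000]
Step 3: x=[3.0000 8.0000 12.0000] v=[2.0000 0.0000 0.0000]
Step 4: x=[6.0000 7.0000 12.0000] v=[6.0000 -2.0000 0.0000]
Step 5: x=[4.0000 10.0000 11.5000] v=[-4.0000 6.0000 -1.0000]
Step 6: x=[4.0000 8.5000 12.2500] v=[0.0000 -3.0000 1.5000]
Max displacement = 2.0000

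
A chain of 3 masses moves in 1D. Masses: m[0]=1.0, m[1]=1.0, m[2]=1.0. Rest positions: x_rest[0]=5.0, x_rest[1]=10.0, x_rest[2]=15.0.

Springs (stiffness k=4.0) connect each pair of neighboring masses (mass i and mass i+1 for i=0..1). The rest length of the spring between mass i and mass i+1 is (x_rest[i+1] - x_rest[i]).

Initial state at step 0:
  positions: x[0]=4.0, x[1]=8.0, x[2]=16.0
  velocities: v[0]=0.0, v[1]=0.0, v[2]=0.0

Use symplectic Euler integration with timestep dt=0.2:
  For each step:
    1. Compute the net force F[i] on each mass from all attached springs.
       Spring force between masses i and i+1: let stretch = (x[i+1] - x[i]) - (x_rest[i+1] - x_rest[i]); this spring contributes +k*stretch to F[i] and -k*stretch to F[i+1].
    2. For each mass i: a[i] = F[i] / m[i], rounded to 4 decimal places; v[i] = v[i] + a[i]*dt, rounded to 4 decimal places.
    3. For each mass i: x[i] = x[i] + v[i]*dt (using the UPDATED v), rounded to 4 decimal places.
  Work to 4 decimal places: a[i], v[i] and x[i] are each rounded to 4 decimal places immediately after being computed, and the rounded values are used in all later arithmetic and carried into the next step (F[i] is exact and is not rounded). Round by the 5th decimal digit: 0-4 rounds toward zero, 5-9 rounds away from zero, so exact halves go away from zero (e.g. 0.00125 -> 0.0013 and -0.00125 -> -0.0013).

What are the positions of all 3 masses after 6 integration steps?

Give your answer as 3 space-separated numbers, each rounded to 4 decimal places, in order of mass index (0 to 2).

Answer: 5.1364 9.4947 13.3690

Derivation:
Step 0: x=[4.0000 8.0000 16.0000] v=[0.0000 0.0000 0.0000]
Step 1: x=[3.8400 8.6400 15.5200] v=[-0.8000 3.2000 -2.4000]
Step 2: x=[3.6480 9.6128 14.7392] v=[-0.9600 4.8640 -3.9040]
Step 3: x=[3.6104 10.4515 13.9382] v=[-0.1882 4.1933 -4.0051]
Step 4: x=[3.8673 10.7535 13.3793] v=[1.2847 1.5098 -2.7945]
Step 5: x=[4.4260 10.3738 13.2003] v=[2.7937 -1.8985 -0.8951]
Step 6: x=[5.1364 9.4947 13.3690] v=[3.5519 -4.3955 0.8437]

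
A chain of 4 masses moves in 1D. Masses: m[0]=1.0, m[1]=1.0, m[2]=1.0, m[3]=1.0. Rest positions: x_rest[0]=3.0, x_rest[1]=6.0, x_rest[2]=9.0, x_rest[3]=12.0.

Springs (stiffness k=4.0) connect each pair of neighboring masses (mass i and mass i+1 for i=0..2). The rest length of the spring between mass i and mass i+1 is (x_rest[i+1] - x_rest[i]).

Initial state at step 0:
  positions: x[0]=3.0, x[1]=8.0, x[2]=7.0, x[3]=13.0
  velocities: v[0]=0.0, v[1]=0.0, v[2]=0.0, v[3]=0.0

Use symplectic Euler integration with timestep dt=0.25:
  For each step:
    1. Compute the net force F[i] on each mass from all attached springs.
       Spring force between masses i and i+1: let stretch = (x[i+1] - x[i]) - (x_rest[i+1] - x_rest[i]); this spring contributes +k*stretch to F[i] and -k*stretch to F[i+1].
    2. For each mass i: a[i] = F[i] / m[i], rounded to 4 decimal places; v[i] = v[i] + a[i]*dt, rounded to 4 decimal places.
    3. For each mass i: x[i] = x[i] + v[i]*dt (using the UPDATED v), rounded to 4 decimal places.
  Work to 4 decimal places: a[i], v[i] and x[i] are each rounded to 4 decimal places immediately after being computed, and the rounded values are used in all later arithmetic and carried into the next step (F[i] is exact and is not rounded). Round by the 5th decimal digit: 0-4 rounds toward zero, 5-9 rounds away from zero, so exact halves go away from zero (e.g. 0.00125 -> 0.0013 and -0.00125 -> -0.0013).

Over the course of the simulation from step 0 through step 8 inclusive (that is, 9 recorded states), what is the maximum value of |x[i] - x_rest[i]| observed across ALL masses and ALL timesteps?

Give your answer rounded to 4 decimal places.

Step 0: x=[3.0000 8.0000 7.0000 13.0000] v=[0.0000 0.0000 0.0000 0.0000]
Step 1: x=[3.5000 6.5000 8.7500 12.2500] v=[2.0000 -6.0000 7.0000 -3.0000]
Step 2: x=[4.0000 4.8125 10.8125 11.3750] v=[2.0000 -6.7500 8.2500 -3.5000]
Step 3: x=[3.9531 4.4219 11.5156 11.1094] v=[-0.1875 -1.5625 2.8125 -1.0625]
Step 4: x=[3.2734 5.6875 10.3438 11.6953] v=[-2.7187 5.0624 -4.6874 2.3437]
Step 5: x=[2.4473 7.5137 8.3458 12.6934] v=[-3.3046 7.3046 -7.9922 3.9922]
Step 6: x=[2.1378 8.2813 7.2266 13.3546] v=[-1.2382 3.0703 -4.4767 2.6446]
Step 7: x=[2.6141 7.2493 7.9031 13.2338] v=[1.9053 -4.1279 2.7060 -0.4834]
Step 8: x=[3.4992 5.2220 9.7488 12.5303] v=[3.5405 -8.1093 7.3829 -2.8141]
Max displacement = 2.5156

Answer: 2.5156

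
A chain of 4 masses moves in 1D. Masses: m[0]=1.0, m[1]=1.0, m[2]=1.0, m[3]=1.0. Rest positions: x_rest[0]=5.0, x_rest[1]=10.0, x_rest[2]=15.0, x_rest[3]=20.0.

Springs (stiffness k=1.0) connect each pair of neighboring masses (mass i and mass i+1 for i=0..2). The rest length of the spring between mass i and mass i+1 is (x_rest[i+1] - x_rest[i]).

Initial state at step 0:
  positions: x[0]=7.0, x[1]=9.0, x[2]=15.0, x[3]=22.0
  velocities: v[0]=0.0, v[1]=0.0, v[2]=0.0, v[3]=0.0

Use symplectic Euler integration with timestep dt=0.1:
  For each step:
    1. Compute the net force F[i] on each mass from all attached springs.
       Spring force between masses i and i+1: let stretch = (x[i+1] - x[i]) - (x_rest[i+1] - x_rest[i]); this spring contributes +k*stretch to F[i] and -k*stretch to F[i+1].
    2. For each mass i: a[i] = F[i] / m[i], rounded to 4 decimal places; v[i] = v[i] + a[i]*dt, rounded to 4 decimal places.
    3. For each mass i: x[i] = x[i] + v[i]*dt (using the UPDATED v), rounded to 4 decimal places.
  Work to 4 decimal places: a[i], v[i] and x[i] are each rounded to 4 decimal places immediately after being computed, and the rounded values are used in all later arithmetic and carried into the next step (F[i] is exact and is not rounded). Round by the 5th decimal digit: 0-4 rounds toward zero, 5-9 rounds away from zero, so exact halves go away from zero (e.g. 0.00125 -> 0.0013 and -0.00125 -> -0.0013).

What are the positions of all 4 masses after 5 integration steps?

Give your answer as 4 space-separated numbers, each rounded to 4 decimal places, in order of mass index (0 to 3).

Answer: 6.5740 9.5658 15.1499 21.7104

Derivation:
Step 0: x=[7.0000 9.0000 15.0000 22.0000] v=[0.0000 0.0000 0.0000 0.0000]
Step 1: x=[6.9700 9.0400 15.0100 21.9800] v=[-0.3000 0.4000 0.1000 -0.2000]
Step 2: x=[6.9107 9.1190 15.0300 21.9403] v=[-0.5930 0.7900 0.2000 -0.3970]
Step 3: x=[6.8235 9.2350 15.0600 21.8815] v=[-0.8722 1.1603 0.2999 -0.5880]
Step 4: x=[6.7104 9.3852 15.1000 21.8045] v=[-1.1311 1.5017 0.3996 -0.7702]
Step 5: x=[6.5740 9.5658 15.1499 21.7104] v=[-1.3636 1.8057 0.4986 -0.9407]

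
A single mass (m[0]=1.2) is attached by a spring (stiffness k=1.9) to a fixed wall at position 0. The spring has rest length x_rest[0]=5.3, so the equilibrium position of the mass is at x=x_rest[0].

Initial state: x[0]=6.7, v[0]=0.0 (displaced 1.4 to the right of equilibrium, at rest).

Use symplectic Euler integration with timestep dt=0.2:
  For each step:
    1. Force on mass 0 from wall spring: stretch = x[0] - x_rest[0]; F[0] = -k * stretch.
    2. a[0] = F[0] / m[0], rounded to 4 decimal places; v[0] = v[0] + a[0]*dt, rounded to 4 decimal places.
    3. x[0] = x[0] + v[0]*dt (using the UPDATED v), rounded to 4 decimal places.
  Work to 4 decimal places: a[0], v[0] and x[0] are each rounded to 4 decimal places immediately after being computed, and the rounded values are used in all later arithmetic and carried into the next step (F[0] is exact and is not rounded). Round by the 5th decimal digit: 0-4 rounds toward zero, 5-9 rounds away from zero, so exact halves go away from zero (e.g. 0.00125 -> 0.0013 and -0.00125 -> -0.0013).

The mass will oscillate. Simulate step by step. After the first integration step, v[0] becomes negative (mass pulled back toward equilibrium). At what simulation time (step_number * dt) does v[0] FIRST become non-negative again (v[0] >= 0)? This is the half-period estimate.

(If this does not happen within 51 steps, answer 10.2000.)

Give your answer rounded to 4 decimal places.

Step 0: x=[6.7000] v=[0.0000]
Step 1: x=[6.6113] v=[-0.4433]
Step 2: x=[6.4396] v=[-0.8585]
Step 3: x=[6.1957] v=[-1.2194]
Step 4: x=[5.8951] v=[-1.5030]
Step 5: x=[5.5568] v=[-1.6914]
Step 6: x=[5.2023] v=[-1.7727]
Step 7: x=[4.8539] v=[-1.7418]
Step 8: x=[4.5338] v=[-1.6005]
Step 9: x=[4.2622] v=[-1.3579]
Step 10: x=[4.0563] v=[-1.0293]
Step 11: x=[3.9292] v=[-0.6355]
Step 12: x=[3.8889] v=[-0.2014]
Step 13: x=[3.9380] v=[0.2454]
First v>=0 after going negative at step 13, time=2.6000

Answer: 2.6000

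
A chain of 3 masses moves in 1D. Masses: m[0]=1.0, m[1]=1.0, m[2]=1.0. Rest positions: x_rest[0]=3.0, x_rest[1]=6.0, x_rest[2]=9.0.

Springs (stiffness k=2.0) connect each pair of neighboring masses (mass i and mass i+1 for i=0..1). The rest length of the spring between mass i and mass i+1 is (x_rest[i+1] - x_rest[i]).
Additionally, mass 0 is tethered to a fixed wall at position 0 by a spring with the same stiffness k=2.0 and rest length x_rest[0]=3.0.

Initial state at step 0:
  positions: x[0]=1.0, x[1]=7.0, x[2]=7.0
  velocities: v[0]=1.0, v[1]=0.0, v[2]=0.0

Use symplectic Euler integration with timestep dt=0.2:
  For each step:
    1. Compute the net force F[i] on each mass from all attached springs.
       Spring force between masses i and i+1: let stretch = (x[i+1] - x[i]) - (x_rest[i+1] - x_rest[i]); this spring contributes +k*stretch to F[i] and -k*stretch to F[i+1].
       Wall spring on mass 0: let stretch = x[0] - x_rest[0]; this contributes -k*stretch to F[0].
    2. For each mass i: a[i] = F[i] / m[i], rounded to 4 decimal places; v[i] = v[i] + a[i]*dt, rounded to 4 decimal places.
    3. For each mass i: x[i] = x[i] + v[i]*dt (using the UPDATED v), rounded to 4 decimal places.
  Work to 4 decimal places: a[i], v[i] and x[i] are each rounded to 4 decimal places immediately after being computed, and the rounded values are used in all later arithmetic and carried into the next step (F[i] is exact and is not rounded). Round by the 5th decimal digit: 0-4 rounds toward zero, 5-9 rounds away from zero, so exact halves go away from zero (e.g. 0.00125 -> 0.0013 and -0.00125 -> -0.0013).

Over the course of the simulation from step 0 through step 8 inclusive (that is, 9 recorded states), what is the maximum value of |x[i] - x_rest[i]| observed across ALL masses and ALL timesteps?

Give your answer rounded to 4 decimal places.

Step 0: x=[1.0000 7.0000 7.0000] v=[1.0000 0.0000 0.0000]
Step 1: x=[1.6000 6.5200 7.2400] v=[3.0000 -2.4000 1.2000]
Step 2: x=[2.4656 5.7040 7.6624] v=[4.3280 -4.0800 2.1120]
Step 3: x=[3.3930 4.7856 8.1681] v=[4.6371 -4.5920 2.5286]
Step 4: x=[4.1604 4.0264 8.6432] v=[3.8369 -3.7960 2.3756]
Step 5: x=[4.5842 3.6473 8.9890] v=[2.1191 -1.8957 1.7289]
Step 6: x=[4.5663 3.7704 9.1474] v=[-0.0893 0.6157 0.7922]
Step 7: x=[4.1195 4.3874 9.1157] v=[-2.2342 3.0849 -0.1586]
Step 8: x=[3.3645 5.3612 8.9457] v=[-3.7748 4.8691 -0.8499]
Max displacement = 2.3527

Answer: 2.3527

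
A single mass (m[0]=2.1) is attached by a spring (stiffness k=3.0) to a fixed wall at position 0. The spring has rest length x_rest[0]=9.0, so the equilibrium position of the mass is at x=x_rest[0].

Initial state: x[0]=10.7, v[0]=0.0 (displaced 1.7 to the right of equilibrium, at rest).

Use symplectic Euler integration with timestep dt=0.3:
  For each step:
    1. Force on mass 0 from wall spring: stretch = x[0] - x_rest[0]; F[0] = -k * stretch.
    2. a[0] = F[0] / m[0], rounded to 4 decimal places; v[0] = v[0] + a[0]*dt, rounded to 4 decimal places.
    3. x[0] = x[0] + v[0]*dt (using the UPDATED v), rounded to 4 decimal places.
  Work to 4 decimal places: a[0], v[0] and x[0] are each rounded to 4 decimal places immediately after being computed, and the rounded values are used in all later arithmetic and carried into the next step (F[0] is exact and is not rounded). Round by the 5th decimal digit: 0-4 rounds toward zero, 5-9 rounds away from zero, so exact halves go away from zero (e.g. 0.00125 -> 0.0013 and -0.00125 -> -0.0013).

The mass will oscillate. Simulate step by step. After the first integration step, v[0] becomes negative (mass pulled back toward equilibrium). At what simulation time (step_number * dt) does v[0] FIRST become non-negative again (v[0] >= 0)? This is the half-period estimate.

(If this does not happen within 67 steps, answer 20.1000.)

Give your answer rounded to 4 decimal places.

Step 0: x=[10.7000] v=[0.0000]
Step 1: x=[10.4814] v=[-0.7286]
Step 2: x=[10.0724] v=[-1.3635]
Step 3: x=[9.5255] v=[-1.8231]
Step 4: x=[8.9110] v=[-2.0483]
Step 5: x=[8.3079] v=[-2.0102]
Step 6: x=[7.7938] v=[-1.7136]
Step 7: x=[7.4348] v=[-1.1967]
Step 8: x=[7.2770] v=[-0.5259]
Step 9: x=[7.3408] v=[0.2125]
First v>=0 after going negative at step 9, time=2.7000

Answer: 2.7000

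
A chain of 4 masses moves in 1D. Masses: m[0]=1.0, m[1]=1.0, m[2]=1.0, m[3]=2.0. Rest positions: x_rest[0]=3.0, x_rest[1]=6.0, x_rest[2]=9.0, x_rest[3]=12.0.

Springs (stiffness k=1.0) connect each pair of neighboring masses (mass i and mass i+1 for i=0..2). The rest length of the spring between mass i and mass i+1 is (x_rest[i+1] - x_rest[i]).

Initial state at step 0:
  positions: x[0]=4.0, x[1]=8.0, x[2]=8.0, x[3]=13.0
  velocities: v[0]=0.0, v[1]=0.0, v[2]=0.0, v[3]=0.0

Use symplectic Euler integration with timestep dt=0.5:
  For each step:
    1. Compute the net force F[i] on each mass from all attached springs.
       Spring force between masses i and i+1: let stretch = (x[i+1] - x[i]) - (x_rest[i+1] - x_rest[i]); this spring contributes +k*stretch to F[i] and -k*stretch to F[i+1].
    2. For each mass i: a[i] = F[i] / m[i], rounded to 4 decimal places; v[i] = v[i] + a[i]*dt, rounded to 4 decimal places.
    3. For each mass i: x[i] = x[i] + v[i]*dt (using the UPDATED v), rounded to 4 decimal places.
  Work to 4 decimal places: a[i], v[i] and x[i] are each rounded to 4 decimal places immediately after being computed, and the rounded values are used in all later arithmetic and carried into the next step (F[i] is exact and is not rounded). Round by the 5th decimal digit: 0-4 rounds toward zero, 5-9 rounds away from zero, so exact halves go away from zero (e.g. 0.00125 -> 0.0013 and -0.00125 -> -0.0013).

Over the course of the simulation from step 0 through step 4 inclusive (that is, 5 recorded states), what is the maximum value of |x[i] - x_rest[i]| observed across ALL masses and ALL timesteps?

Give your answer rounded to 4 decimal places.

Step 0: x=[4.0000 8.0000 8.0000 13.0000] v=[0.0000 0.0000 0.0000 0.0000]
Step 1: x=[4.2500 7.0000 9.2500 12.7500] v=[0.5000 -2.0000 2.5000 -0.5000]
Step 2: x=[4.4375 5.8750 10.8125 12.4375] v=[0.3750 -2.2500 3.1250 -0.6250]
Step 3: x=[4.2344 5.6250 11.5469 12.2969] v=[-0.4063 -0.5000 1.4688 -0.2813]
Step 4: x=[3.6289 6.5079 10.9883 12.4375] v=[-1.2110 1.7657 -1.1172 0.2812]
Max displacement = 2.5469

Answer: 2.5469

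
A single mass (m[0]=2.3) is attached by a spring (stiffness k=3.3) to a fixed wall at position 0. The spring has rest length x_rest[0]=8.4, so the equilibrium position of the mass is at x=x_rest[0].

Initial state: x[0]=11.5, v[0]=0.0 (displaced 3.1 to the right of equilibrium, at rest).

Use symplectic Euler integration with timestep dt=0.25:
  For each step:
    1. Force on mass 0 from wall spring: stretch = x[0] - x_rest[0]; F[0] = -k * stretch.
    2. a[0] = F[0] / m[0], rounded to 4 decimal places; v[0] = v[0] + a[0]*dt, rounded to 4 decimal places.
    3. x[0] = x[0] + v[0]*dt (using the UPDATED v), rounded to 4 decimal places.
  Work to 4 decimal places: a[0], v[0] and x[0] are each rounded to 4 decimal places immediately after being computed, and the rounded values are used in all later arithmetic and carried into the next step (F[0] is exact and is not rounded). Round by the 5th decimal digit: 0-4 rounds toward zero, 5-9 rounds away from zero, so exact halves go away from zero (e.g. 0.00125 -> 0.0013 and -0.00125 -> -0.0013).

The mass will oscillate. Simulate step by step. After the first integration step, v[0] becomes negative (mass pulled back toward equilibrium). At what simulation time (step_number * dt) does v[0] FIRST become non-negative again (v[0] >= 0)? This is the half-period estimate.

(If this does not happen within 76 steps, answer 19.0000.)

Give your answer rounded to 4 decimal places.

Answer: 2.7500

Derivation:
Step 0: x=[11.5000] v=[0.0000]
Step 1: x=[11.2220] v=[-1.1120]
Step 2: x=[10.6909] v=[-2.1243]
Step 3: x=[9.9544] v=[-2.9460]
Step 4: x=[9.0785] v=[-3.5036]
Step 5: x=[8.1418] v=[-3.7470]
Step 6: x=[7.2282] v=[-3.6544]
Step 7: x=[6.4197] v=[-3.2341]
Step 8: x=[5.7888] v=[-2.5238]
Step 9: x=[5.3920] v=[-1.5872]
Step 10: x=[5.2649] v=[-0.5083]
Step 11: x=[5.4190] v=[0.6163]
First v>=0 after going negative at step 11, time=2.7500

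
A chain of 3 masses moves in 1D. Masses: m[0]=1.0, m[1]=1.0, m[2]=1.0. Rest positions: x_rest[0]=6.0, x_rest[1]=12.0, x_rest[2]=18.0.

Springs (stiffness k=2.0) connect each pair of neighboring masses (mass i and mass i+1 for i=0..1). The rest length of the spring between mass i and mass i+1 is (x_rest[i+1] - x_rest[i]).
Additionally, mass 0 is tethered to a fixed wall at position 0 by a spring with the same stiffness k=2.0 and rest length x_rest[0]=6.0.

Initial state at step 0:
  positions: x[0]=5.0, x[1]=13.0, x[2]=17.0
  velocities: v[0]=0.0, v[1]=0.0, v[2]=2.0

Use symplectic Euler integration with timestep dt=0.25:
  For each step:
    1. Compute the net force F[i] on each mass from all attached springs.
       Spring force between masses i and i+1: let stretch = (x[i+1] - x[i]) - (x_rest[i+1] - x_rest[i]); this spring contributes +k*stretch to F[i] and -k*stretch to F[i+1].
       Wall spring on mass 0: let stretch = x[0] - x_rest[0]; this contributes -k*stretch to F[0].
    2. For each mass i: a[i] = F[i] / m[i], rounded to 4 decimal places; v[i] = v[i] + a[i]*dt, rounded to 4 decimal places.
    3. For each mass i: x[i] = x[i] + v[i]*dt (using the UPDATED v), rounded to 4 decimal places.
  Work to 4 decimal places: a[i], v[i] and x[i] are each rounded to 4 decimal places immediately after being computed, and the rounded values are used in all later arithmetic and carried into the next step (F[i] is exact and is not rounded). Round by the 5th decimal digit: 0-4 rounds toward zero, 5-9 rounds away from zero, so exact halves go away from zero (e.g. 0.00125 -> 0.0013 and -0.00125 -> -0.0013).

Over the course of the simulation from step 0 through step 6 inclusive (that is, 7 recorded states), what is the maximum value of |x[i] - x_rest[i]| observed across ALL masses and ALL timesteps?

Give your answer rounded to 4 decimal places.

Step 0: x=[5.0000 13.0000 17.0000] v=[0.0000 0.0000 2.0000]
Step 1: x=[5.3750 12.5000 17.7500] v=[1.5000 -2.0000 3.0000]
Step 2: x=[5.9688 11.7656 18.5938] v=[2.3750 -2.9375 3.3750]
Step 3: x=[6.5411 11.1602 19.3340] v=[2.2890 -2.4218 2.9609]
Step 4: x=[6.8731 10.9991 19.8025] v=[1.3280 -0.6445 1.8740]
Step 5: x=[6.8617 11.4227 19.9206] v=[-0.0456 1.6942 0.4723]
Step 6: x=[6.5627 12.3384 19.7264] v=[-1.1960 3.6627 -0.7767]
Max displacement = 1.9206

Answer: 1.9206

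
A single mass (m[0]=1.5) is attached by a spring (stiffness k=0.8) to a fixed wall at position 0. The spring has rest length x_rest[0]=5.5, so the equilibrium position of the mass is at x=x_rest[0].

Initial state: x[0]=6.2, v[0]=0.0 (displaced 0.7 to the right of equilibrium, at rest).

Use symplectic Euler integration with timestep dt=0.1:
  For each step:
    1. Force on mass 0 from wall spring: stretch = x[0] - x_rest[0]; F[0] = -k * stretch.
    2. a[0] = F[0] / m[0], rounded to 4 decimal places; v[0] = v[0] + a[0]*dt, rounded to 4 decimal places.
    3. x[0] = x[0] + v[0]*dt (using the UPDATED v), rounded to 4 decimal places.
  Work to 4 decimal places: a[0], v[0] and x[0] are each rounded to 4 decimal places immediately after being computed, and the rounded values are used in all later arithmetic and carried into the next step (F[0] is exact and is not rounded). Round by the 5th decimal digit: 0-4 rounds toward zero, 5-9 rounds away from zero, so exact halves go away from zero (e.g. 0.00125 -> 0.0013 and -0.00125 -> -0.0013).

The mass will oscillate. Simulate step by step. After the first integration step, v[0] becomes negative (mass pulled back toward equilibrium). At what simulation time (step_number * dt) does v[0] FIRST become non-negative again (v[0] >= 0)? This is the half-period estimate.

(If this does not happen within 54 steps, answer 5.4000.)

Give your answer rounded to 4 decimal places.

Step 0: x=[6.2000] v=[0.0000]
Step 1: x=[6.1963] v=[-0.0373]
Step 2: x=[6.1889] v=[-0.0744]
Step 3: x=[6.1778] v=[-0.1111]
Step 4: x=[6.1631] v=[-0.1473]
Step 5: x=[6.1448] v=[-0.1827]
Step 6: x=[6.1231] v=[-0.2171]
Step 7: x=[6.0981] v=[-0.2503]
Step 8: x=[6.0699] v=[-0.2822]
Step 9: x=[6.0386] v=[-0.3126]
Step 10: x=[6.0045] v=[-0.3413]
Step 11: x=[5.9677] v=[-0.3682]
Step 12: x=[5.9284] v=[-0.3931]
Step 13: x=[5.8868] v=[-0.4160]
Step 14: x=[5.8431] v=[-0.4366]
Step 15: x=[5.7976] v=[-0.4549]
Step 16: x=[5.7505] v=[-0.4708]
Step 17: x=[5.7021] v=[-0.4842]
Step 18: x=[5.6526] v=[-0.4950]
Step 19: x=[5.6023] v=[-0.5031]
Step 20: x=[5.5514] v=[-0.5086]
Step 21: x=[5.5003] v=[-0.5113]
Step 22: x=[5.4492] v=[-0.5113]
Step 23: x=[5.3983] v=[-0.5086]
Step 24: x=[5.3480] v=[-0.5032]
Step 25: x=[5.2985] v=[-0.4951]
Step 26: x=[5.2501] v=[-0.4844]
Step 27: x=[5.2030] v=[-0.4711]
Step 28: x=[5.1575] v=[-0.4553]
Step 29: x=[5.1138] v=[-0.4370]
Step 30: x=[5.0722] v=[-0.4164]
Step 31: x=[5.0328] v=[-0.3936]
Step 32: x=[4.9959] v=[-0.3687]
Step 33: x=[4.9617] v=[-0.3418]
Step 34: x=[4.9304] v=[-0.3131]
Step 35: x=[4.9021] v=[-0.2827]
Step 36: x=[4.8770] v=[-0.2508]
Step 37: x=[4.8552] v=[-0.2176]
Step 38: x=[4.8369] v=[-0.1832]
Step 39: x=[4.8221] v=[-0.1478]
Step 40: x=[4.8109] v=[-0.1117]
Step 41: x=[4.8034] v=[-0.0750]
Step 42: x=[4.7996] v=[-0.0379]
Step 43: x=[4.7995] v=[-0.0006]
Step 44: x=[4.8032] v=[0.0368]
First v>=0 after going negative at step 44, time=4.4000

Answer: 4.4000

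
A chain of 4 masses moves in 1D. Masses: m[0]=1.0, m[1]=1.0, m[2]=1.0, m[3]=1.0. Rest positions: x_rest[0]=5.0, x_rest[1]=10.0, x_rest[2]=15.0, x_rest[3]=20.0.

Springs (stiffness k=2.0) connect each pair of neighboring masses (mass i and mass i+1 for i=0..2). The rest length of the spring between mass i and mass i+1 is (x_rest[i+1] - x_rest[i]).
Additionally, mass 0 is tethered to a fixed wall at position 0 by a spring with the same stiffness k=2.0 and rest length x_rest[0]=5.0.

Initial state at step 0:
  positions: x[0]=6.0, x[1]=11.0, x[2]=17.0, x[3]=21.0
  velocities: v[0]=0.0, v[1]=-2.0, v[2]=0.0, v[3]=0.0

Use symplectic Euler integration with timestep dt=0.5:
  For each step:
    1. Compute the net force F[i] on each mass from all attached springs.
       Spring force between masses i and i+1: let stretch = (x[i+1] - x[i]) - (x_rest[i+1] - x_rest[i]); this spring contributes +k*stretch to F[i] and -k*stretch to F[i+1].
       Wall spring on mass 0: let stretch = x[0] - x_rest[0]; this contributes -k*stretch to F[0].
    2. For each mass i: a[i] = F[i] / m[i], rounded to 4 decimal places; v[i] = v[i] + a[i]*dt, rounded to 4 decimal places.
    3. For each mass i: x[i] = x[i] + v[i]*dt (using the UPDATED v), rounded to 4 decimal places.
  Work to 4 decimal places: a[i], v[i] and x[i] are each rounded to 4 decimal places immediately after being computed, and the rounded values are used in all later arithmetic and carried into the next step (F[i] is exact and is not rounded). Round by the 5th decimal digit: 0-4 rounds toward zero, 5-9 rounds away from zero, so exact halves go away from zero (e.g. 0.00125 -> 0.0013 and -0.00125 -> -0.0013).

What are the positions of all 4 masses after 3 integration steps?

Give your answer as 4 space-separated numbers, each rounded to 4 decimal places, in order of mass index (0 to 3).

Answer: 4.3750 9.6250 15.0000 21.1250

Derivation:
Step 0: x=[6.0000 11.0000 17.0000 21.0000] v=[0.0000 -2.0000 0.0000 0.0000]
Step 1: x=[5.5000 10.5000 16.0000 21.5000] v=[-1.0000 -1.0000 -2.0000 1.0000]
Step 2: x=[4.7500 10.2500 15.0000 21.7500] v=[-1.5000 -0.5000 -2.0000 0.5000]
Step 3: x=[4.3750 9.6250 15.0000 21.1250] v=[-0.7500 -1.2500 0.0000 -1.2500]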